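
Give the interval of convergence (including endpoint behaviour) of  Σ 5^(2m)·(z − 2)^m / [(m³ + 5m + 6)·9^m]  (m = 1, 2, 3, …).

Ratio test: |a_{m+1}/a_m| = [(m³ + 5m + 6)/((m+1)³ + 5(m+1) + 6)] · 25/9 → 25/9 as m → ∞.
The series converges when 25/9 · |z − 2| < 1, giving R = 9/25.
At z = 59/25: absolute convergence follows by limit comparison with Σ 1/m³.
At z = 41/25: absolute convergence follows by limit comparison with Σ 1/m³.

[41/25, 59/25]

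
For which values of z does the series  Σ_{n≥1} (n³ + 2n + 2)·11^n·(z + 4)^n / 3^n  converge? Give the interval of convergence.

(-47/11, -41/11)

Apply the ratio test: |a_{n+1}| / |a_n| = [((n+1)³ + 2(n+1) + 2)/(n³ + 2n + 2)] · 11/3, which tends to 11/3 as n → ∞.
Convergence for |z + 4| · 11/3 < 1, i.e. |z + 4| < 3/11. So R = 3/11.
At z = -41/11: the n-th term does not approach 0; divergence by the term test.
When z = -47/11, the terms have absolute value of order n³, which does not tend to 0, so the series diverges by the divergence test.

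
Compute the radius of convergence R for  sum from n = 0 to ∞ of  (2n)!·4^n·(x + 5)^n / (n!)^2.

Apply the ratio test: |a_{n+1}| / |a_n| = (2n+1)·(2n+2)/(n+1)² · 4, which tends to 16 as n → ∞.
Thus R = 1/(16) = 1/16.

R = 1/16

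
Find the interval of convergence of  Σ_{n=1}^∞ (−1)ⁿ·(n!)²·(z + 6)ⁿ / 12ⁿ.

{-6}

Ratio test: |a_{n+1}/a_n| = (n+1)² · 1/12 → ∞ as n → ∞.
The ratio grows without bound, so the series diverges whenever (z + 6) ≠ 0; it converges only at z = -6. R = 0.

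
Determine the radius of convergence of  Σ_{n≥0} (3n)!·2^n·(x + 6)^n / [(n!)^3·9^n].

R = 1/6

Apply the ratio test: |a_{n+1}| / |a_n| = (3n+1)·(3n+2)·(3n+3)/(n+1)³ · 2/9, which tends to 6 as n → ∞.
Convergence for |x + 6| · 6 < 1, i.e. |x + 6| < 1/6. So R = 1/6.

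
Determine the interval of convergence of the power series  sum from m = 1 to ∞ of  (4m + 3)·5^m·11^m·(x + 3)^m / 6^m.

(-171/55, -159/55)

Apply the ratio test: |a_{m+1}| / |a_m| = [(4(m+1) + 3)/(4m + 3)] · 5·11/6, which tends to 55/6 as m → ∞.
The series converges when 55/6 · |x + 3| < 1, giving R = 6/55.
Endpoint x = -159/55: the terms have absolute value of order m, which does not tend to 0, so the series diverges by the divergence test.
Check x = -171/55: the terms have absolute value of order m, which does not tend to 0, so the series diverges by the divergence test.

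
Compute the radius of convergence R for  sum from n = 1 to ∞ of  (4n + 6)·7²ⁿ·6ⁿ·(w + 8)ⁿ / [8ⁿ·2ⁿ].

Ratio test: |a_{n+1}/a_n| = [(4(n+1) + 6)/(4n + 6)] · 49·6/(8·2) → 147/8 as n → ∞.
Thus R = 1/(147/8) = 8/147.

R = 8/147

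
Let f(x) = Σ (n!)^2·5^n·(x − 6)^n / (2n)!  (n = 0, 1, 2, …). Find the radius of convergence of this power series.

R = 4/5

Apply the ratio test: |a_{n+1}| / |a_n| = (n+1)²/[(2n+1)·(2n+2)] · 5, which tends to 5/4 as n → ∞.
Hence the series converges for |x − 6| < 1/(5/4) = 4/5, so the radius of convergence is 4/5.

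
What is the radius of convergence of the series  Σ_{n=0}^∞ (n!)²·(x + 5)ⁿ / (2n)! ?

The ratio of consecutive coefficients is (n+1)²/[(2n+1)·(2n+2)] → 1/4.
Thus R = 1/(1/4) = 4.

R = 4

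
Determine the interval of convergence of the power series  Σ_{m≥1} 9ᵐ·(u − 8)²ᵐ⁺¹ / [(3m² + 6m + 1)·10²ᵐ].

[14/3, 34/3]

The ratio of consecutive coefficients is [(3m² + 6m + 1)/(3(m+1)² + 6(m+1) + 1)] · 9/100 → 9/100.
Since the exponent of (u − 8) increases by 2 each term, convergence requires |u − 8|² < 100/9, hence R = 10/3.
When u = 34/3, the terms are on the order of 1/m², so the series converges absolutely by comparison with the p-series (p = 2 > 1).
Check u = 14/3: absolute convergence follows by limit comparison with Σ 1/m².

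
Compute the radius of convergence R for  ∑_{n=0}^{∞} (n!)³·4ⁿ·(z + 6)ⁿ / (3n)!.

Apply the ratio test: |a_{n+1}| / |a_n| = (n+1)³/[(3n+1)·(3n+2)·(3n+3)] · 4, which tends to 4/27 as n → ∞.
Thus R = 1/(4/27) = 27/4.

R = 27/4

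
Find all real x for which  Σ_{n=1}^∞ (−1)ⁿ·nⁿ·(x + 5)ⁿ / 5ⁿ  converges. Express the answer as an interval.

{-5}

Applying the root test, |a_n|^(1/n) = n/5 → ∞.
The root grows without bound, so R = 0 (convergence only at x = -5).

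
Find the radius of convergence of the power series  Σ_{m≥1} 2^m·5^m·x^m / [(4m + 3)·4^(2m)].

R = 8/5

Apply the ratio test: |a_{m+1}| / |a_m| = [(4m + 3)/(4(m+1) + 3)] · 2·5/16, which tends to 5/8 as m → ∞.
The series converges when 5/8 · |x| < 1, giving R = 8/5.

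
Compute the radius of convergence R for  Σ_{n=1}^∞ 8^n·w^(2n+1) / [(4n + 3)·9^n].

R = 3√2/4

The ratio of consecutive coefficients is [(4n + 3)/(4(n+1) + 3)] · 8/9 → 8/9.
Successive powers of w differ by 2, so the series converges when |w|² · 8/9 < 1, i.e. |w| < √(9/8). So R = 3√2/4.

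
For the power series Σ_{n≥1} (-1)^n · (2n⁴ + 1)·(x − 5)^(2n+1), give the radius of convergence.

R = 1

Ratio test: |a_{n+1}/a_n| = (2(n+1)⁴ + 1)/(2n⁴ + 1) → 1 as n → ∞.
Writing y = (x − 5)², the series in y has radius 1, so |x − 5| < √(1) = 1 and R = 1.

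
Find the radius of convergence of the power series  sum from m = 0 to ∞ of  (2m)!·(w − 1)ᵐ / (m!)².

R = 1/4

Apply the ratio test: |a_{m+1}| / |a_m| = (2m+1)·(2m+2)/(m+1)², which tends to 4 as m → ∞.
Thus R = 1/(4) = 1/4.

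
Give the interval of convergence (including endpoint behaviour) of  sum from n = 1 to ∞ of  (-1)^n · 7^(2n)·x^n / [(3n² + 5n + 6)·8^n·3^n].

Ratio test: |a_{n+1}/a_n| = [(3n² + 5n + 6)/(3(n+1)² + 5(n+1) + 6)] · 49/(8·3) → 49/24 as n → ∞.
Convergence for |x| · 49/24 < 1, i.e. |x| < 24/49. So R = 24/49.
Check x = 24/49: the series is dominated by a constant times Σ 1/n², which converges (p = 2 > 1).
At x = -24/49: the series is dominated by a constant times Σ 1/n², which converges (p = 2 > 1).

[-24/49, 24/49]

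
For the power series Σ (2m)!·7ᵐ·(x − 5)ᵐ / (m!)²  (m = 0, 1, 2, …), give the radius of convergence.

By the ratio test, |a_{m+1}/a_m| = (2m+1)·(2m+2)/(m+1)² · 7 → 28.
Hence the series converges for |x − 5| < 1/(28) = 1/28, so the radius of convergence is 1/28.

R = 1/28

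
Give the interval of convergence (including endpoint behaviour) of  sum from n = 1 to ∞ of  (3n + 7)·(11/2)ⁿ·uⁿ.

(-2/11, 2/11)

Ratio test: |a_{n+1}/a_n| = [(3(n+1) + 7)/(3n + 7)] · 11/2 → 11/2 as n → ∞.
Hence the series converges for |u| < 1/(11/2) = 2/11, so the radius of convergence is 2/11.
Check u = 2/11: the terms have absolute value of order n, which does not tend to 0, so the series diverges by the divergence test.
Check u = -2/11: the terms have absolute value of order n, which does not tend to 0, so the series diverges by the divergence test.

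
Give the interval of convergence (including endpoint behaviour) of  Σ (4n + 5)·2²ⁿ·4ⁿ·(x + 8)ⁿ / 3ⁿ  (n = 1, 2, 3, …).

(-131/16, -125/16)

Ratio test: |a_{n+1}/a_n| = [(4(n+1) + 5)/(4n + 5)] · 4·4/3 → 16/3 as n → ∞.
Thus R = 1/(16/3) = 3/16.
At x = -125/16: the terms have absolute value of order n, which does not tend to 0, so the series diverges by the divergence test.
Endpoint x = -131/16: the terms do not tend to 0, so the series diverges.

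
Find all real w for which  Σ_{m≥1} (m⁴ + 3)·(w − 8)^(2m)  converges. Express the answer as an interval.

The ratio of consecutive coefficients is ((m+1)⁴ + 3)/(m⁴ + 3) → 1.
Writing y = (w − 8)², the series in y has radius 1, so |w − 8| < √(1) = 1 and R = 1.
When w = 9, the m-th term does not approach 0; divergence by the term test.
At w = 7: the terms have absolute value of order m⁴, which does not tend to 0, so the series diverges by the divergence test.

(7, 9)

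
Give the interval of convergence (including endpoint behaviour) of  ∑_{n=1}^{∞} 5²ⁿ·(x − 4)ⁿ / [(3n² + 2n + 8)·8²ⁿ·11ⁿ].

[-604/25, 804/25]

The ratio of consecutive coefficients is [(3n² + 2n + 8)/(3(n+1)² + 2(n+1) + 8)] · 25/(64·11) → 25/704.
Thus R = 1/(25/704) = 704/25.
When x = 804/25, absolute convergence follows by limit comparison with Σ 1/n².
Endpoint x = -604/25: the terms are on the order of 1/n², so the series converges absolutely by comparison with the p-series (p = 2 > 1).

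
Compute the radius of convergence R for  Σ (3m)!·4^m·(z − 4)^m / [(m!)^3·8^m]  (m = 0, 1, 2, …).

Ratio test: |a_{m+1}/a_m| = (3m+1)·(3m+2)·(3m+3)/(m+1)³ · 4/8 → 27/2 as m → ∞.
Convergence for |z − 4| · 27/2 < 1, i.e. |z − 4| < 2/27. So R = 2/27.

R = 2/27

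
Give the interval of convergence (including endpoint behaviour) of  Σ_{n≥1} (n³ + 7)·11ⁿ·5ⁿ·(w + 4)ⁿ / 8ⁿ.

Ratio test: |a_{n+1}/a_n| = [((n+1)³ + 7)/(n³ + 7)] · 11·5/8 → 55/8 as n → ∞.
Convergence for |w + 4| · 55/8 < 1, i.e. |w + 4| < 8/55. So R = 8/55.
At w = -212/55: the terms have absolute value of order n³, which does not tend to 0, so the series diverges by the divergence test.
When w = -228/55, the terms have absolute value of order n³, which does not tend to 0, so the series diverges by the divergence test.

(-228/55, -212/55)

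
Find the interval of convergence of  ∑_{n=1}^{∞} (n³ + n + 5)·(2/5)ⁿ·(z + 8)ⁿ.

(-21/2, -11/2)

By the ratio test, |a_{n+1}/a_n| = [((n+1)³ + (n+1) + 5)/(n³ + n + 5)] · 2/5 → 2/5.
Hence the series converges for |z + 8| < 1/(2/5) = 5/2, so the radius of convergence is 5/2.
At z = -11/2: the terms have absolute value of order n³, which does not tend to 0, so the series diverges by the divergence test.
Check z = -21/2: the terms do not tend to 0, so the series diverges.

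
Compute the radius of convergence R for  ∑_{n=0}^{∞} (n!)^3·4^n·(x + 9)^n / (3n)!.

R = 27/4

Ratio test: |a_{n+1}/a_n| = (n+1)³/[(3n+1)·(3n+2)·(3n+3)] · 4 → 4/27 as n → ∞.
Hence the series converges for |x + 9| < 1/(4/27) = 27/4, so the radius of convergence is 27/4.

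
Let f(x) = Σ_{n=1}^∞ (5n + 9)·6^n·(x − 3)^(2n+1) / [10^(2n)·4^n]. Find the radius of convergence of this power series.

Ratio test: |a_{n+1}/a_n| = [(5(n+1) + 9)/(5n + 9)] · 6/(100·4) → 3/200 as n → ∞.
Since the exponent of (x − 3) increases by 2 each term, convergence requires |x − 3|² < 200/3, hence R = 10√6/3.

R = 10√6/3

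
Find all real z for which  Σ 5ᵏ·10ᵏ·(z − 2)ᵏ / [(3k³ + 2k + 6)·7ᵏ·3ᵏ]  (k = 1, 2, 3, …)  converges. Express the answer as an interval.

[79/50, 121/50]

By the ratio test, |a_{k+1}/a_k| = [(3k³ + 2k + 6)/(3(k+1)³ + 2(k+1) + 6)] · 5·10/(7·3) → 50/21.
Convergence for |z − 2| · 50/21 < 1, i.e. |z − 2| < 21/50. So R = 21/50.
At z = 121/50: absolute convergence follows by limit comparison with Σ 1/k³.
When z = 79/50, the terms are on the order of 1/k³, so the series converges absolutely by comparison with the p-series (p = 3 > 1).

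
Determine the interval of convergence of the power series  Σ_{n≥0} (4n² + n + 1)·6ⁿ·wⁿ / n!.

Apply the ratio test: |a_{n+1}| / |a_n| = (4(n+1)² + (n+1) + 1)/(4n² + n + 1) · 6 · 1/(n+1), which tends to 0 as n → ∞.
The limit is 0, so the series converges for all w; R = ∞.

(−∞, ∞)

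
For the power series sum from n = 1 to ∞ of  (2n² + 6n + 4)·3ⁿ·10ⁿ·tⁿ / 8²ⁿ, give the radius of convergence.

R = 32/15

Ratio test: |a_{n+1}/a_n| = [(2(n+1)² + 6(n+1) + 4)/(2n² + 6n + 4)] · 3·10/64 → 15/32 as n → ∞.
Hence the series converges for |t| < 1/(15/32) = 32/15, so the radius of convergence is 32/15.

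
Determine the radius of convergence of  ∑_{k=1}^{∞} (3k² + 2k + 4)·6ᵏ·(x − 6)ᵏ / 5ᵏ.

Ratio test: |a_{k+1}/a_k| = [(3(k+1)² + 2(k+1) + 4)/(3k² + 2k + 4)] · 6/5 → 6/5 as k → ∞.
Convergence for |x − 6| · 6/5 < 1, i.e. |x − 6| < 5/6. So R = 5/6.

R = 5/6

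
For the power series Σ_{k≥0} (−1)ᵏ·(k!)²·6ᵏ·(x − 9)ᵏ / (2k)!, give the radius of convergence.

R = 2/3

By the ratio test, |a_{k+1}/a_k| = (k+1)²/[(2k+1)·(2k+2)] · 6 → 3/2.
Convergence for |x − 9| · 3/2 < 1, i.e. |x − 9| < 2/3. So R = 2/3.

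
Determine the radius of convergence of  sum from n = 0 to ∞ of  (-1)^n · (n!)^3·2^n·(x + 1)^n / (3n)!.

By the ratio test, |a_{n+1}/a_n| = (n+1)³/[(3n+1)·(3n+2)·(3n+3)] · 2 → 2/27.
Thus R = 1/(2/27) = 27/2.

R = 27/2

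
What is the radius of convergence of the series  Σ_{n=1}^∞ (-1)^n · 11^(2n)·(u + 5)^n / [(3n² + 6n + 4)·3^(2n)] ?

Ratio test: |a_{n+1}/a_n| = [(3n² + 6n + 4)/(3(n+1)² + 6(n+1) + 4)] · 121/9 → 121/9 as n → ∞.
The series converges when 121/9 · |u + 5| < 1, giving R = 9/121.

R = 9/121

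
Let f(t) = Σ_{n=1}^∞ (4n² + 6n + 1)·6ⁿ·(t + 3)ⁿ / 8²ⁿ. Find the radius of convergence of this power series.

The ratio of consecutive coefficients is [(4(n+1)² + 6(n+1) + 1)/(4n² + 6n + 1)] · 6/64 → 3/32.
Hence the series converges for |t + 3| < 1/(3/32) = 32/3, so the radius of convergence is 32/3.

R = 32/3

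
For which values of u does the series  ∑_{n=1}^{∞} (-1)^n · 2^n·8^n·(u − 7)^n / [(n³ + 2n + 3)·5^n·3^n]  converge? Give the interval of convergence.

By the ratio test, |a_{n+1}/a_n| = [(n³ + 2n + 3)/((n+1)³ + 2(n+1) + 3)] · 2·8/(5·3) → 16/15.
Hence the series converges for |u − 7| < 1/(16/15) = 15/16, so the radius of convergence is 15/16.
When u = 127/16, the series is dominated by a constant times Σ 1/n³, which converges (p = 3 > 1).
At u = 97/16: absolute convergence follows by limit comparison with Σ 1/n³.

[97/16, 127/16]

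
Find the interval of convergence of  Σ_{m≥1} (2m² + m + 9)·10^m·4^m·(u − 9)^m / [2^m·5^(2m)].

The ratio of consecutive coefficients is [(2(m+1)² + (m+1) + 9)/(2m² + m + 9)] · 10·4/(2·25) → 4/5.
Hence the series converges for |u − 9| < 1/(4/5) = 5/4, so the radius of convergence is 5/4.
Check u = 41/4: the m-th term does not approach 0; divergence by the term test.
Check u = 31/4: the m-th term does not approach 0; divergence by the term test.

(31/4, 41/4)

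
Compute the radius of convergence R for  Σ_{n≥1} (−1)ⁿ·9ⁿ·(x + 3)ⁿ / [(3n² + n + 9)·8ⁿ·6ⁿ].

By the ratio test, |a_{n+1}/a_n| = [(3n² + n + 9)/(3(n+1)² + (n+1) + 9)] · 9/(8·6) → 3/16.
Convergence for |x + 3| · 3/16 < 1, i.e. |x + 3| < 16/3. So R = 16/3.

R = 16/3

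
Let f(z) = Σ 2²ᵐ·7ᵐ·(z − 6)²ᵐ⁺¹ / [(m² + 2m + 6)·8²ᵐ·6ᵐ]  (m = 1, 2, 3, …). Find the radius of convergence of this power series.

The ratio of consecutive coefficients is [(m² + 2m + 6)/((m+1)² + 2(m+1) + 6)] · 4·7/(64·6) → 7/96.
Successive powers of (z − 6) differ by 2, so the series converges when |z − 6|² · 7/96 < 1, i.e. |z − 6| < √(96/7). So R = 4√42/7.

R = 4√42/7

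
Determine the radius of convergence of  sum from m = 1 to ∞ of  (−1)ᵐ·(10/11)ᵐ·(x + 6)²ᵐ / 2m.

Ratio test: |a_{m+1}/a_m| = [2m/2(m+1)] · 10/11 → 10/11 as m → ∞.
Since the exponent of (x + 6) increases by 2 each term, convergence requires |x + 6|² < 11/10, hence R = √110/10.

R = √110/10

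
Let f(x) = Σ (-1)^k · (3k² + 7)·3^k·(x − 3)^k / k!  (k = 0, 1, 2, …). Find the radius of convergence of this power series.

R = ∞

By the ratio test, |a_{k+1}/a_k| = (3(k+1)² + 7)/(3k² + 7) · 3 · 1/(k+1) → 0.
The limit is 0, so the series converges for all x; R = ∞.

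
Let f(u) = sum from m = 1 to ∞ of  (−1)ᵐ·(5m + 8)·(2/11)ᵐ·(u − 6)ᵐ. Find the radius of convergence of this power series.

R = 11/2

By the ratio test, |a_{m+1}/a_m| = [(5(m+1) + 8)/(5m + 8)] · 2/11 → 2/11.
Thus R = 1/(2/11) = 11/2.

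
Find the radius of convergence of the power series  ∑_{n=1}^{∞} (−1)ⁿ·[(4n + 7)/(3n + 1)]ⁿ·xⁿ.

R = 3/4

Applying the root test, |a_n|^(1/n) = (4n + 7)/(3n + 1) → 4/3.
Thus R = 1/(4/3) = 3/4.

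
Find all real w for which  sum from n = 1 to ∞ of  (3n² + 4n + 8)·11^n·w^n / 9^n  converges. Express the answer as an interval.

Ratio test: |a_{n+1}/a_n| = [(3(n+1)² + 4(n+1) + 8)/(3n² + 4n + 8)] · 11/9 → 11/9 as n → ∞.
The series converges when 11/9 · |w| < 1, giving R = 9/11.
Endpoint w = 9/11: the terms do not tend to 0, so the series diverges.
Check w = -9/11: the n-th term does not approach 0; divergence by the term test.

(-9/11, 9/11)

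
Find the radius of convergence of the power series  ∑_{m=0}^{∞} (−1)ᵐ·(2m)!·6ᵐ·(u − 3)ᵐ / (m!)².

The ratio of consecutive coefficients is (2m+1)·(2m+2)/(m+1)² · 6 → 24.
Thus R = 1/(24) = 1/24.

R = 1/24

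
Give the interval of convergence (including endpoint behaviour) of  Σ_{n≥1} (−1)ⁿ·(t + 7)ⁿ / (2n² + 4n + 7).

[-8, -6]

Ratio test: |a_{n+1}/a_n| = (2n² + 4n + 7)/(2(n+1)² + 4(n+1) + 7) → 1 as n → ∞.
Hence R = 1.
When t = -6, absolute convergence follows by limit comparison with Σ 1/n².
At t = -8: absolute convergence follows by limit comparison with Σ 1/n².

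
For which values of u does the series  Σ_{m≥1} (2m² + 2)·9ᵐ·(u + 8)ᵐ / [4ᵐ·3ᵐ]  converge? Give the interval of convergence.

(-28/3, -20/3)

By the ratio test, |a_{m+1}/a_m| = [(2(m+1)² + 2)/(2m² + 2)] · 9/(4·3) → 3/4.
Thus R = 1/(3/4) = 4/3.
Endpoint u = -20/3: the terms do not tend to 0, so the series diverges.
Check u = -28/3: the m-th term does not approach 0; divergence by the term test.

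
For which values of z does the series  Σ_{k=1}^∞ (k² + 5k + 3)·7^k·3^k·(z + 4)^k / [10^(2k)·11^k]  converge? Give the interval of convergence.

(-1184/21, 1016/21)

The ratio of consecutive coefficients is [((k+1)² + 5(k+1) + 3)/(k² + 5k + 3)] · 7·3/(100·11) → 21/1100.
The series converges when 21/1100 · |z + 4| < 1, giving R = 1100/21.
Check z = 1016/21: the k-th term does not approach 0; divergence by the term test.
Endpoint z = -1184/21: the terms do not tend to 0, so the series diverges.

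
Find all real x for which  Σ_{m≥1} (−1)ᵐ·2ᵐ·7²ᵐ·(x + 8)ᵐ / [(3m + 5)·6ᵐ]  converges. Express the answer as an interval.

Ratio test: |a_{m+1}/a_m| = [(3m + 5)/(3(m+1) + 5)] · 2·49/6 → 49/3 as m → ∞.
Convergence for |x + 8| · 49/3 < 1, i.e. |x + 8| < 3/49. So R = 3/49.
Check x = -389/49: the terms alternate in sign and decrease monotonically to 0 in absolute value (size ~ c/m), so the alternating series test gives convergence.
At x = -395/49: the terms are asymptotic to a nonzero constant times 1/m, so the series diverges by limit comparison with Σ 1/m.

(-395/49, -389/49]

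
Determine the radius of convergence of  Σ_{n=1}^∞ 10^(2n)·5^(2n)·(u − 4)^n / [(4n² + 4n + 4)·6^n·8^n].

R = 12/625

The ratio of consecutive coefficients is [(4n² + 4n + 4)/(4(n+1)² + 4(n+1) + 4)] · 100·25/(6·8) → 625/12.
Hence the series converges for |u − 4| < 1/(625/12) = 12/625, so the radius of convergence is 12/625.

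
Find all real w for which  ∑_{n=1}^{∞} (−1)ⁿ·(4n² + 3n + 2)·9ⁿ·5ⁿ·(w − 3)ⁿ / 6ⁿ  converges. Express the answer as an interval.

(43/15, 47/15)

By the ratio test, |a_{n+1}/a_n| = [(4(n+1)² + 3(n+1) + 2)/(4n² + 3n + 2)] · 9·5/6 → 15/2.
The series converges when 15/2 · |w − 3| < 1, giving R = 2/15.
Check w = 47/15: the terms do not tend to 0, so the series diverges.
When w = 43/15, the terms do not tend to 0, so the series diverges.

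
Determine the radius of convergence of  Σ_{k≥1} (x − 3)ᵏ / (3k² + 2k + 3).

R = 1

Apply the ratio test: |a_{k+1}| / |a_k| = (3k² + 2k + 3)/(3(k+1)² + 2(k+1) + 3), which tends to 1 as k → ∞.
So the series converges when |x − 3| < 1 and diverges when |x − 3| > 1; R = 1.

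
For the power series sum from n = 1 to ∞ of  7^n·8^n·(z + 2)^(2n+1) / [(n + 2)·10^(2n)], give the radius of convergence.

R = 5√14/14

By the ratio test, |a_{n+1}/a_n| = [(n + 2)/((n+1) + 2)] · 7·8/100 → 14/25.
Successive powers of (z + 2) differ by 2, so the series converges when |z + 2|² · 14/25 < 1, i.e. |z + 2| < √(25/14). So R = 5√14/14.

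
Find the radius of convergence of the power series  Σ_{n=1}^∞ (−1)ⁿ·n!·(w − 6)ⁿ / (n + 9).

R = 0

Ratio test: |a_{n+1}/a_n| = (n+1) · (n + 9)/((n+1) + 9) → ∞ as n → ∞.
Since the ratio → ∞, the series diverges for every w ≠ 6, and R = 0.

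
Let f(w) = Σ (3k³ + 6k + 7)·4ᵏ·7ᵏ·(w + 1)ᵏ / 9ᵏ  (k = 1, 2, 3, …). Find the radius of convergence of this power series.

R = 9/28

Ratio test: |a_{k+1}/a_k| = [(3(k+1)³ + 6(k+1) + 7)/(3k³ + 6k + 7)] · 4·7/9 → 28/9 as k → ∞.
Hence the series converges for |w + 1| < 1/(28/9) = 9/28, so the radius of convergence is 9/28.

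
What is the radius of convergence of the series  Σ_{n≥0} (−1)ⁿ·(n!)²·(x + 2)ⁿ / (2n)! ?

The ratio of consecutive coefficients is (n+1)²/[(2n+1)·(2n+2)] → 1/4.
Thus R = 1/(1/4) = 4.

R = 4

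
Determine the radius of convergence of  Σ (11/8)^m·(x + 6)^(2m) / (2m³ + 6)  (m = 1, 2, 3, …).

R = 2√22/11

Apply the ratio test: |a_{m+1}| / |a_m| = [(2m³ + 6)/(2(m+1)³ + 6)] · 11/8, which tends to 11/8 as m → ∞.
Since the exponent of (x + 6) increases by 2 each term, convergence requires |x + 6|² < 8/11, hence R = 2√22/11.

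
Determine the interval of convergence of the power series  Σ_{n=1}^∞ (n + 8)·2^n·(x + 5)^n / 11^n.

Ratio test: |a_{n+1}/a_n| = [((n+1) + 8)/(n + 8)] · 2/11 → 2/11 as n → ∞.
Hence the series converges for |x + 5| < 1/(2/11) = 11/2, so the radius of convergence is 11/2.
Endpoint x = 1/2: the n-th term does not approach 0; divergence by the term test.
Check x = -21/2: the terms do not tend to 0, so the series diverges.

(-21/2, 1/2)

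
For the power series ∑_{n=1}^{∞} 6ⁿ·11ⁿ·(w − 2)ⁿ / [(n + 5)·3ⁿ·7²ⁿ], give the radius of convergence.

R = 49/22

By the ratio test, |a_{n+1}/a_n| = [(n + 5)/((n+1) + 5)] · 6·11/(3·49) → 22/49.
Convergence for |w − 2| · 22/49 < 1, i.e. |w − 2| < 49/22. So R = 49/22.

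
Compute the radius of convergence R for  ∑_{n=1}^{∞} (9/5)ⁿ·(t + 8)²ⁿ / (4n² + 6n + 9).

R = √5/3

By the ratio test, |a_{n+1}/a_n| = [(4n² + 6n + 9)/(4(n+1)² + 6(n+1) + 9)] · 9/5 → 9/5.
Since the exponent of (t + 8) increases by 2 each term, convergence requires |t + 8|² < 5/9, hence R = √5/3.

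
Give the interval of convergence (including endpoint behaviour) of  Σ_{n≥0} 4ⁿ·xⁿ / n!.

By the ratio test, |a_{n+1}/a_n| = 4 · 1/(n+1) → 0.
The ratio tends to 0 regardless of x, hence R = ∞.

(−∞, ∞)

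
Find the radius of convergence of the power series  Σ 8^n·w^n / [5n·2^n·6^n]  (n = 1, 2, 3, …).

R = 3/2

Ratio test: |a_{n+1}/a_n| = [5n/5(n+1)] · 8/(2·6) → 2/3 as n → ∞.
The series converges when 2/3 · |w| < 1, giving R = 3/2.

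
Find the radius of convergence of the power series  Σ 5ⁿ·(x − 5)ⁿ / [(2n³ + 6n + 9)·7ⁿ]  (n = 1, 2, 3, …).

Ratio test: |a_{n+1}/a_n| = [(2n³ + 6n + 9)/(2(n+1)³ + 6(n+1) + 9)] · 5/7 → 5/7 as n → ∞.
Hence the series converges for |x − 5| < 1/(5/7) = 7/5, so the radius of convergence is 7/5.

R = 7/5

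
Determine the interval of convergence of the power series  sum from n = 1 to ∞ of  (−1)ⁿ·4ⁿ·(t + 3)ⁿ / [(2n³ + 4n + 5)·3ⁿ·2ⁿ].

[-9/2, -3/2]

The ratio of consecutive coefficients is [(2n³ + 4n + 5)/(2(n+1)³ + 4(n+1) + 5)] · 4/(3·2) → 2/3.
Thus R = 1/(2/3) = 3/2.
When t = -3/2, absolute convergence follows by limit comparison with Σ 1/n³.
Endpoint t = -9/2: the terms are on the order of 1/n³, so the series converges absolutely by comparison with the p-series (p = 3 > 1).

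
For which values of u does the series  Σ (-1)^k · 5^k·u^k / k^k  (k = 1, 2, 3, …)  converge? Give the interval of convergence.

By the Cauchy root test, |a_k|^(1/k) = 5/k → 0.
Since the k-th root of |a_k| tends to 0, the series converges for all real u; R = ∞.

(−∞, ∞)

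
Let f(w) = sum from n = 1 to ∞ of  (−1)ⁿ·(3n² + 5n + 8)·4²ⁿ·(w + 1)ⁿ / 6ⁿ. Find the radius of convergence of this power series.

The ratio of consecutive coefficients is [(3(n+1)² + 5(n+1) + 8)/(3n² + 5n + 8)] · 16/6 → 8/3.
The series converges when 8/3 · |w + 1| < 1, giving R = 3/8.

R = 3/8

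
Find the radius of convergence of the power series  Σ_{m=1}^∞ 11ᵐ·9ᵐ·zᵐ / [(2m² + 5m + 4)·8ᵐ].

Ratio test: |a_{m+1}/a_m| = [(2m² + 5m + 4)/(2(m+1)² + 5(m+1) + 4)] · 11·9/8 → 99/8 as m → ∞.
Thus R = 1/(99/8) = 8/99.

R = 8/99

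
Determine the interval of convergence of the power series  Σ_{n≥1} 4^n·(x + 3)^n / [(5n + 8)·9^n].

The ratio of consecutive coefficients is [(5n + 8)/(5(n+1) + 8)] · 4/9 → 4/9.
Thus R = 1/(4/9) = 9/4.
At x = -3/4: the terms are asymptotic to a nonzero constant times 1/n, so the series diverges by limit comparison with Σ 1/n.
Endpoint x = -21/4: the terms alternate in sign and decrease monotonically to 0 in absolute value (size ~ c/n), so the alternating series test gives convergence.

[-21/4, -3/4)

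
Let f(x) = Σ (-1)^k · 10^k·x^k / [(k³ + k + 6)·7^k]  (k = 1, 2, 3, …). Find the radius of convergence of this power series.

Apply the ratio test: |a_{k+1}| / |a_k| = [(k³ + k + 6)/((k+1)³ + (k+1) + 6)] · 10/7, which tends to 10/7 as k → ∞.
The series converges when 10/7 · |x| < 1, giving R = 7/10.

R = 7/10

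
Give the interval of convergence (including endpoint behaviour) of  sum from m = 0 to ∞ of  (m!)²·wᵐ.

By the ratio test, |a_{m+1}/a_m| = (m+1)² → ∞.
Since the ratio → ∞, the series diverges for every w ≠ 0, and R = 0.

{0}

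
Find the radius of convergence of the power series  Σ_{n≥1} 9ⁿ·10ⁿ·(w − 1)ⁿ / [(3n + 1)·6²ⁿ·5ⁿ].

R = 2

The ratio of consecutive coefficients is [(3n + 1)/(3(n+1) + 1)] · 9·10/(36·5) → 1/2.
Convergence for |w − 1| · 1/2 < 1, i.e. |w − 1| < 2. So R = 2.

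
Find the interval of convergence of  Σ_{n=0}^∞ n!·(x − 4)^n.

{4}

The ratio of consecutive coefficients is (n+1) → ∞.
The terms grow without bound for any (x − 4) ≠ 0, so R = 0 (convergence only at x = 4).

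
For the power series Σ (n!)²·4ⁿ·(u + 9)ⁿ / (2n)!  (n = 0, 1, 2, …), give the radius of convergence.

R = 1

Ratio test: |a_{n+1}/a_n| = (n+1)²/[(2n+1)·(2n+2)] · 4 → 1 as n → ∞.
Hence R = 1.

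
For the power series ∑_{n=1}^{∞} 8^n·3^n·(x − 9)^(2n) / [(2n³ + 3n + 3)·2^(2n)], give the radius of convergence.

The ratio of consecutive coefficients is [(2n³ + 3n + 3)/(2(n+1)³ + 3(n+1) + 3)] · 8·3/4 → 6.
Since the exponent of (x − 9) increases by 2 each term, convergence requires |x − 9|² < 1/6, hence R = √6/6.

R = √6/6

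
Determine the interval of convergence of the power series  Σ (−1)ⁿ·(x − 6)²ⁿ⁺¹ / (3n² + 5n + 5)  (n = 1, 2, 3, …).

[5, 7]

The ratio of consecutive coefficients is (3n² + 5n + 5)/(3(n+1)² + 5(n+1) + 5) → 1.
Writing y = (x − 6)², the series in y has radius 1, so |x − 6| < √(1) = 1 and R = 1.
Check x = 7: the terms are on the order of 1/n², so the series converges absolutely by comparison with the p-series (p = 2 > 1).
When x = 5, the series is dominated by a constant times Σ 1/n², which converges (p = 2 > 1).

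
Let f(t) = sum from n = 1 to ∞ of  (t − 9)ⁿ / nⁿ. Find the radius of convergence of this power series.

R = ∞

By the Cauchy root test, |a_n|^(1/n) = 1/n → 0.
Since the n-th root of |a_n| tends to 0, the series converges for all real t; R = ∞.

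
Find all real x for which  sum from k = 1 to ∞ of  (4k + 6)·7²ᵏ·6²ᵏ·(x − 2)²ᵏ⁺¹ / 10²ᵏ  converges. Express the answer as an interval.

(37/21, 47/21)

Apply the ratio test: |a_{k+1}| / |a_k| = [(4(k+1) + 6)/(4k + 6)] · 49·36/100, which tends to 441/25 as k → ∞.
Successive powers of (x − 2) differ by 2, so the series converges when |x − 2|² · 441/25 < 1, i.e. |x − 2| < √(25/441) = 5/21. So R = 5/21.
When x = 47/21, the terms do not tend to 0, so the series diverges.
When x = 37/21, the terms do not tend to 0, so the series diverges.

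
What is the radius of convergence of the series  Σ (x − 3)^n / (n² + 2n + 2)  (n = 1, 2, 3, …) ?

R = 1

By the ratio test, |a_{n+1}/a_n| = (n² + 2n + 2)/((n+1)² + 2(n+1) + 2) → 1.
So the series converges when |x − 3| < 1 and diverges when |x − 3| > 1; R = 1.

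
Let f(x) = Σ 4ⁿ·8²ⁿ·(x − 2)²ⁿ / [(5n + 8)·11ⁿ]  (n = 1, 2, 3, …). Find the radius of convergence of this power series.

R = √11/16

Ratio test: |a_{n+1}/a_n| = [(5n + 8)/(5(n+1) + 8)] · 4·64/11 → 256/11 as n → ∞.
Since the exponent of (x − 2) increases by 2 each term, convergence requires |x − 2|² < 11/256, hence R = √11/16.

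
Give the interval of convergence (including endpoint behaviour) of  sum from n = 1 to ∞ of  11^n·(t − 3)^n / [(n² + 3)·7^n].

Apply the ratio test: |a_{n+1}| / |a_n| = [(n² + 3)/((n+1)² + 3)] · 11/7, which tends to 11/7 as n → ∞.
Hence the series converges for |t − 3| < 1/(11/7) = 7/11, so the radius of convergence is 7/11.
Check t = 40/11: absolute convergence follows by limit comparison with Σ 1/n².
When t = 26/11, the terms are on the order of 1/n², so the series converges absolutely by comparison with the p-series (p = 2 > 1).

[26/11, 40/11]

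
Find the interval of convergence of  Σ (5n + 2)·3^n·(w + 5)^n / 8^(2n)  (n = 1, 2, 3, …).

(-79/3, 49/3)

Apply the ratio test: |a_{n+1}| / |a_n| = [(5(n+1) + 2)/(5n + 2)] · 3/64, which tends to 3/64 as n → ∞.
Thus R = 1/(3/64) = 64/3.
Check w = 49/3: the n-th term does not approach 0; divergence by the term test.
Endpoint w = -79/3: the terms do not tend to 0, so the series diverges.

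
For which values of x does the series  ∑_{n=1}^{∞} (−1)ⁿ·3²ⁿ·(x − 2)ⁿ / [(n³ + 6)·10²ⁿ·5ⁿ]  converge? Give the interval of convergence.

The ratio of consecutive coefficients is [(n³ + 6)/((n+1)³ + 6)] · 9/(100·5) → 9/500.
Thus R = 1/(9/500) = 500/9.
Endpoint x = 518/9: the series is dominated by a constant times Σ 1/n³, which converges (p = 3 > 1).
Endpoint x = -482/9: the series is dominated by a constant times Σ 1/n³, which converges (p = 3 > 1).

[-482/9, 518/9]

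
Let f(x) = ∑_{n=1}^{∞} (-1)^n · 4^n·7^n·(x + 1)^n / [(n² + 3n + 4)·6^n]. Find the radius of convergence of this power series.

R = 3/14

By the ratio test, |a_{n+1}/a_n| = [(n² + 3n + 4)/((n+1)² + 3(n+1) + 4)] · 4·7/6 → 14/3.
The series converges when 14/3 · |x + 1| < 1, giving R = 3/14.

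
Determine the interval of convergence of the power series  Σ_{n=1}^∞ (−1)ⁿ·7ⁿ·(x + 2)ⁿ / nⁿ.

(−∞, ∞)

Root test: |a_n|^(1/n) = 7/n → 0.
The limit is 0 for every x, so R = ∞.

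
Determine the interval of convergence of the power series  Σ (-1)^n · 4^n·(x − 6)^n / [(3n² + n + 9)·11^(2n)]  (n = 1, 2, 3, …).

Apply the ratio test: |a_{n+1}| / |a_n| = [(3n² + n + 9)/(3(n+1)² + (n+1) + 9)] · 4/121, which tends to 4/121 as n → ∞.
Hence the series converges for |x − 6| < 1/(4/121) = 121/4, so the radius of convergence is 121/4.
At x = 145/4: the series is dominated by a constant times Σ 1/n², which converges (p = 2 > 1).
When x = -97/4, the terms are on the order of 1/n², so the series converges absolutely by comparison with the p-series (p = 2 > 1).

[-97/4, 145/4]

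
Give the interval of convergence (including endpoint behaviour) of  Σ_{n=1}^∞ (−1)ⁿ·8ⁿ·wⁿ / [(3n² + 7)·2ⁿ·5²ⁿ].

The ratio of consecutive coefficients is [(3n² + 7)/(3(n+1)² + 7)] · 8/(2·25) → 4/25.
The series converges when 4/25 · |w| < 1, giving R = 25/4.
When w = 25/4, absolute convergence follows by limit comparison with Σ 1/n².
Check w = -25/4: absolute convergence follows by limit comparison with Σ 1/n².

[-25/4, 25/4]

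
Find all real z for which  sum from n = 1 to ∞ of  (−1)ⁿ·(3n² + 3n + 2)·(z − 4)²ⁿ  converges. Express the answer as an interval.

(3, 5)

Ratio test: |a_{n+1}/a_n| = (3(n+1)² + 3(n+1) + 2)/(3n² + 3n + 2) → 1 as n → ∞.
Successive powers of (z − 4) differ by 2, so the series converges when |z − 4|² · 1 < 1, i.e. |z − 4| < √(1) = 1. So R = 1.
Check z = 5: the terms do not tend to 0, so the series diverges.
When z = 3, the n-th term does not approach 0; divergence by the term test.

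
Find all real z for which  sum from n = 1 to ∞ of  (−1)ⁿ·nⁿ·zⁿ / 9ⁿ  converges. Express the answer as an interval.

{0}

Root test: |a_n|^(1/n) = n/9 → ∞.
The root grows without bound, so R = 0 (convergence only at z = 0).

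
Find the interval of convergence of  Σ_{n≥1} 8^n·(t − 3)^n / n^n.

Applying the root test, |a_n|^(1/n) = 8/n → 0.
The limit is 0 for every t, so R = ∞.

(−∞, ∞)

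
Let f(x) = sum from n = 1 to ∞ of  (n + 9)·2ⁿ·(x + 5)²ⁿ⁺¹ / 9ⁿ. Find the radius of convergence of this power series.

R = 3√2/2

By the ratio test, |a_{n+1}/a_n| = [((n+1) + 9)/(n + 9)] · 2/9 → 2/9.
Writing y = (x + 5)², the series in y has radius 9/2, so |x + 5| < √(9/2) and R = 3√2/2.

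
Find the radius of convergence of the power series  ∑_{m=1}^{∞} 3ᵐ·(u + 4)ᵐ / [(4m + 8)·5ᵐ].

Ratio test: |a_{m+1}/a_m| = [(4m + 8)/(4(m+1) + 8)] · 3/5 → 3/5 as m → ∞.
Thus R = 1/(3/5) = 5/3.

R = 5/3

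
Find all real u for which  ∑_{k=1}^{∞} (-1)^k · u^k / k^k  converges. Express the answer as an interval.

Root test: |a_k|^(1/k) = 1/k → 0.
Since the k-th root of |a_k| tends to 0, the series converges for all real u; R = ∞.

(−∞, ∞)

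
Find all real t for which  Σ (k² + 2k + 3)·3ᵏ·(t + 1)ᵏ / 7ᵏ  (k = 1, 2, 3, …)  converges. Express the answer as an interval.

(-10/3, 4/3)

Apply the ratio test: |a_{k+1}| / |a_k| = [((k+1)² + 2(k+1) + 3)/(k² + 2k + 3)] · 3/7, which tends to 3/7 as k → ∞.
The series converges when 3/7 · |t + 1| < 1, giving R = 7/3.
At t = 4/3: the k-th term does not approach 0; divergence by the term test.
Check t = -10/3: the terms do not tend to 0, so the series diverges.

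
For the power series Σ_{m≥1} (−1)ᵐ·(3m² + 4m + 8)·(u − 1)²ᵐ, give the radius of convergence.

By the ratio test, |a_{m+1}/a_m| = (3(m+1)² + 4(m+1) + 8)/(3m² + 4m + 8) → 1.
Writing y = (u − 1)², the series in y has radius 1, so |u − 1| < √(1) = 1 and R = 1.

R = 1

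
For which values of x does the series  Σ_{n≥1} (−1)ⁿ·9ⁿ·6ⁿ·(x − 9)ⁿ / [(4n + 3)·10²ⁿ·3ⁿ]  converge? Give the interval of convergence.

(31/9, 131/9]

Ratio test: |a_{n+1}/a_n| = [(4n + 3)/(4(n+1) + 3)] · 9·6/(100·3) → 9/50 as n → ∞.
The series converges when 9/50 · |x − 9| < 1, giving R = 50/9.
At x = 131/9: convergence follows from the alternating series test (terms decrease monotonically to 0).
When x = 31/9, the terms are asymptotic to a nonzero constant times 1/n, so the series diverges by limit comparison with Σ 1/n.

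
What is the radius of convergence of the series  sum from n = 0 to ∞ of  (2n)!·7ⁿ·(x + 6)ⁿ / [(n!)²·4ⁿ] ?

Ratio test: |a_{n+1}/a_n| = (2n+1)·(2n+2)/(n+1)² · 7/4 → 7 as n → ∞.
The series converges when 7 · |x + 6| < 1, giving R = 1/7.

R = 1/7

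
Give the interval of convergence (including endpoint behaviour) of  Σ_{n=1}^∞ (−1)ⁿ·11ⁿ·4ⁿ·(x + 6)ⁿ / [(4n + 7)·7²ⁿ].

(-313/44, -215/44]

By the ratio test, |a_{n+1}/a_n| = [(4n + 7)/(4(n+1) + 7)] · 11·4/49 → 44/49.
The series converges when 44/49 · |x + 6| < 1, giving R = 49/44.
Check x = -215/44: an alternating series whose terms decrease to 0 in absolute value, so it converges by the Leibniz criterion.
Endpoint x = -313/44: the terms behave like c/n; limit comparison with the harmonic series gives divergence.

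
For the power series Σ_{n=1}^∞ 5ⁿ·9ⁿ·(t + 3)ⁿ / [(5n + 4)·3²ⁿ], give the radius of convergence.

Apply the ratio test: |a_{n+1}| / |a_n| = [(5n + 4)/(5(n+1) + 4)] · 5·9/9, which tends to 5 as n → ∞.
Thus R = 1/(5) = 1/5.

R = 1/5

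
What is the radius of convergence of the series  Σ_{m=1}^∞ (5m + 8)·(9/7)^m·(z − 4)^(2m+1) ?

R = √7/3

The ratio of consecutive coefficients is [(5(m+1) + 8)/(5m + 8)] · 9/7 → 9/7.
Successive powers of (z − 4) differ by 2, so the series converges when |z − 4|² · 9/7 < 1, i.e. |z − 4| < √(7/9). So R = √7/3.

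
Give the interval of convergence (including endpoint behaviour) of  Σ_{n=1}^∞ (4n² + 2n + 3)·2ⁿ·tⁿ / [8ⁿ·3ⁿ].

(-12, 12)

The ratio of consecutive coefficients is [(4(n+1)² + 2(n+1) + 3)/(4n² + 2n + 3)] · 2/(8·3) → 1/12.
Convergence for |t| · 1/12 < 1, i.e. |t| < 12. So R = 12.
Check t = 12: the terms do not tend to 0, so the series diverges.
At t = -12: the n-th term does not approach 0; divergence by the term test.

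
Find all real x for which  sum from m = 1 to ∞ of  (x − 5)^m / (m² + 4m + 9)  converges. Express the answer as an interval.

[4, 6]

Apply the ratio test: |a_{m+1}| / |a_m| = (m² + 4m + 9)/((m+1)² + 4(m+1) + 9), which tends to 1 as m → ∞.
So the series converges when |x − 5| < 1 and diverges when |x − 5| > 1; R = 1.
Check x = 6: the terms are on the order of 1/m², so the series converges absolutely by comparison with the p-series (p = 2 > 1).
When x = 4, the terms are on the order of 1/m², so the series converges absolutely by comparison with the p-series (p = 2 > 1).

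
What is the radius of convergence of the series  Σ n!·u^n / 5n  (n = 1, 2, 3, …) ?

R = 0

Apply the ratio test: |a_{n+1}| / |a_n| = (n+1) · 5n/5(n+1), which tends to ∞ as n → ∞.
Since the ratio → ∞, the series diverges for every u ≠ 0, and R = 0.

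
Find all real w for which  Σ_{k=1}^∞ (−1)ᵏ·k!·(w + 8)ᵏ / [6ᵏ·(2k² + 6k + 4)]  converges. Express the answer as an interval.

The ratio of consecutive coefficients is (k+1) · 1/6 · (2k² + 6k + 4)/(2(k+1)² + 6(k+1) + 4) → ∞.
Since the ratio → ∞, the series diverges for every w ≠ -8, and R = 0.

{-8}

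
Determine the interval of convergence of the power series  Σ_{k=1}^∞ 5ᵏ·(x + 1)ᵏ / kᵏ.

(−∞, ∞)

Applying the root test, |a_k|^(1/k) = 5/k → 0.
Since the k-th root of |a_k| tends to 0, the series converges for all real x; R = ∞.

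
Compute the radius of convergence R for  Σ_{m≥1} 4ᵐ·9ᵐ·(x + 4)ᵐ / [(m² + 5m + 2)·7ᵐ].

The ratio of consecutive coefficients is [(m² + 5m + 2)/((m+1)² + 5(m+1) + 2)] · 4·9/7 → 36/7.
Thus R = 1/(36/7) = 7/36.

R = 7/36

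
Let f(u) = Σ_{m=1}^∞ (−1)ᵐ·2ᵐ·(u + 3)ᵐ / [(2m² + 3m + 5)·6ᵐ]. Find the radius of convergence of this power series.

R = 3

Ratio test: |a_{m+1}/a_m| = [(2m² + 3m + 5)/(2(m+1)² + 3(m+1) + 5)] · 2/6 → 1/3 as m → ∞.
The series converges when 1/3 · |u + 3| < 1, giving R = 3.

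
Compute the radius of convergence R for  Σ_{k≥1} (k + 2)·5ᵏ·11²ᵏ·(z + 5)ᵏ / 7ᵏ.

R = 7/605

Apply the ratio test: |a_{k+1}| / |a_k| = [((k+1) + 2)/(k + 2)] · 5·121/7, which tends to 605/7 as k → ∞.
Hence the series converges for |z + 5| < 1/(605/7) = 7/605, so the radius of convergence is 7/605.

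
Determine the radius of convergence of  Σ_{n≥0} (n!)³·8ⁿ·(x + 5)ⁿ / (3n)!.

R = 27/8

By the ratio test, |a_{n+1}/a_n| = (n+1)³/[(3n+1)·(3n+2)·(3n+3)] · 8 → 8/27.
The series converges when 8/27 · |x + 5| < 1, giving R = 27/8.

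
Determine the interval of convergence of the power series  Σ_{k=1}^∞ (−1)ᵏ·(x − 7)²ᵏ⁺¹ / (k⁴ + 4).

By the ratio test, |a_{k+1}/a_k| = (k⁴ + 4)/((k+1)⁴ + 4) → 1.
Writing y = (x − 7)², the series in y has radius 1, so |x − 7| < √(1) = 1 and R = 1.
Check x = 8: the terms are on the order of 1/k⁴, so the series converges absolutely by comparison with the p-series (p = 4 > 1).
At x = 6: the series is dominated by a constant times Σ 1/k⁴, which converges (p = 4 > 1).

[6, 8]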